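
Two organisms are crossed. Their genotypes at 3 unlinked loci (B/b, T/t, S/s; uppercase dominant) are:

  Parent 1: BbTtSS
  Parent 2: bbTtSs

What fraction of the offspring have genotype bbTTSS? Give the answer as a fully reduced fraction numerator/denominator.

BbTtSS gametes: BTS×2, BtS×2, bTS×2, btS×2
bbTtSs gametes: bTS×2, bTs×2, btS×2, bts×2
BbTtSS×bbTtSs grid (8·8=64): BbTTSS=4 BbTTSs=4 BbTtSS=8 BbTtSs=8 BbttSS=4 BbttSs=4 bbTTSS=4 bbTTSs=4 bbTtSS=8 bbTtSs=8 bbttSS=4 bbttSs=4
bbTTSS hits 4/64; gcd=4; 4÷4/64÷4 = 1/16

P(bbTTSS) = 1/16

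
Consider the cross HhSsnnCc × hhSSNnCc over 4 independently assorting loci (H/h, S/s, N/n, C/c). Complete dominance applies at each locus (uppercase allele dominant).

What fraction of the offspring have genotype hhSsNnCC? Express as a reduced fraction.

P(hhSsNnCC) = 1/32

HhSsnnCc gametes: HSnC×2, HSnc×2, HsnC×2, Hsnc×2, hSnC×2, hSnc×2, hsnC×2, hsnc×2
hhSSNnCc gametes: hSNC×4, hSNc×4, hSnC×4, hSnc×4
HhSsnnCc×hhSSNnCc grid (16·16=256): HhSSNnCC=8 HhSSNnCc=16 HhSSNncc=8 HhSSnnCC=8 HhSSnnCc=16 HhSSnncc=8 HhSsNnCC=8 HhSsNnCc=16 HhSsNncc=8 HhSsnnCC=8 HhSsnnCc=16 HhSsnncc=8 hhSSNnCC=8 hhSSNnCc=16 hhSSNncc=8 hhSSnnCC=8 hhSSnnCc=16 hhSSnncc=8 hhSsNnCC=8 hhSsNnCc=16 hhSsNncc=8 hhSsnnCC=8 hhSsnnCc=16 hhSsnncc=8
hhSsNnCC hits 8/256; gcd=8; 8÷8/256÷8 = 1/32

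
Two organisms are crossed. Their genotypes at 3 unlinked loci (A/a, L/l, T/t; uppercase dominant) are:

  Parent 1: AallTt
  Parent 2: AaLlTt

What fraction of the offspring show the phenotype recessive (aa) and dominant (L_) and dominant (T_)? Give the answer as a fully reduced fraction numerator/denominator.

AallTt gametes: AlT×2, Alt×2, alT×2, alt×2
AaLlTt gametes: ALT×1, ALt×1, AlT×1, Alt×1, aLT×1, aLt×1, alT×1, alt×1
AallTt×AaLlTt grid (8·8=64): AALlTT=2 AALlTt=4 AALltt=2 AAllTT=2 AAllTt=4 AAlltt=2 AaLlTT=4 AaLlTt=8 AaLltt=4 AallTT=4 AallTt=8 Aalltt=4 aaLlTT=2 aaLlTt=4 aaLltt=2 aallTT=2 aallTt=4 aalltt=2
aa L_ T_ hits 6/64; gcd=2; 6÷2/64÷2 = 3/32

P(aa L_ T_) = 3/32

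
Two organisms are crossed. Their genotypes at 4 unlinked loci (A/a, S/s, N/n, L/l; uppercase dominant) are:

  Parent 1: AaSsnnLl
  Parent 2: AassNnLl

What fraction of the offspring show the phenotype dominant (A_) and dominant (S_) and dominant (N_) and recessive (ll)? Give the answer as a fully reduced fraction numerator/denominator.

P(A_ S_ N_ ll) = 3/64

AaSsnnLl gametes: ASnL×2, ASnl×2, AsnL×2, Asnl×2, aSnL×2, aSnl×2, asnL×2, asnl×2
AassNnLl gametes: AsNL×2, AsNl×2, AsnL×2, Asnl×2, asNL×2, asNl×2, asnL×2, asnl×2
AaSsnnLl×AassNnLl grid (16·16=256): AASsNnLL=4 AASsNnLl=8 AASsNnll=4 AASsnnLL=4 AASsnnLl=8 AASsnnll=4 AAssNnLL=4 AAssNnLl=8 AAssNnll=4 AAssnnLL=4 AAssnnLl=8 AAssnnll=4 AaSsNnLL=8 AaSsNnLl=16 AaSsNnll=8 AaSsnnLL=8 AaSsnnLl=16 AaSsnnll=8 AassNnLL=8 AassNnLl=16 AassNnll=8 AassnnLL=8 AassnnLl=16 Aassnnll=8 aaSsNnLL=4 aaSsNnLl=8 aaSsNnll=4 aaSsnnLL=4 aaSsnnLl=8 aaSsnnll=4 aassNnLL=4 aassNnLl=8 aassNnll=4 aassnnLL=4 aassnnLl=8 aassnnll=4
A_ S_ N_ ll hits 12/256; gcd=4; 12÷4/256÷4 = 3/64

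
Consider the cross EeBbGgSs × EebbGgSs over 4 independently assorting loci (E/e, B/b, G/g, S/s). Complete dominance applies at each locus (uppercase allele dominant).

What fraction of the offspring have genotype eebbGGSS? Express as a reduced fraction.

P(eebbGGSS) = 1/128

EeBbGgSs gametes: EBGS×1, EBGs×1, EBgS×1, EBgs×1, EbGS×1, EbGs×1, EbgS×1, Ebgs×1, eBGS×1, eBGs×1, eBgS×1, eBgs×1, ebGS×1, ebGs×1, ebgS×1, ebgs×1
EebbGgSs gametes: EbGS×2, EbGs×2, EbgS×2, Ebgs×2, ebGS×2, ebGs×2, ebgS×2, ebgs×2
EeBbGgSs×EebbGgSs grid (16·16=256): EEBbGGSS=2 EEBbGGSs=4 EEBbGGss=2 EEBbGgSS=4 EEBbGgSs=8 EEBbGgss=4 EEBbggSS=2 EEBbggSs=4 EEBbggss=2 EEbbGGSS=2 EEbbGGSs=4 EEbbGGss=2 EEbbGgSS=4 EEbbGgSs=8 EEbbGgss=4 EEbbggSS=2 EEbbggSs=4 EEbbggss=2 EeBbGGSS=4 EeBbGGSs=8 EeBbGGss=4 EeBbGgSS=8 EeBbGgSs=16 EeBbGgss=8 EeBbggSS=4 EeBbggSs=8 EeBbggss=4 EebbGGSS=4 EebbGGSs=8 EebbGGss=4 EebbGgSS=8 EebbGgSs=16 EebbGgss=8 EebbggSS=4 EebbggSs=8 Eebbggss=4 eeBbGGSS=2 eeBbGGSs=4 eeBbGGss=2 eeBbGgSS=4 eeBbGgSs=8 eeBbGgss=4 eeBbggSS=2 eeBbggSs=4 eeBbggss=2 eebbGGSS=2 eebbGGSs=4 eebbGGss=2 eebbGgSS=4 eebbGgSs=8 eebbGgss=4 eebbggSS=2 eebbggSs=4 eebbggss=2
eebbGGSS hits 2/256; gcd=2; 2÷2/256÷2 = 1/128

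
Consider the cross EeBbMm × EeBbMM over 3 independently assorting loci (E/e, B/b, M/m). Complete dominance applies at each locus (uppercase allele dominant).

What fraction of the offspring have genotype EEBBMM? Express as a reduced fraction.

EeBbMm gametes: EBM×1, EBm×1, EbM×1, Ebm×1, eBM×1, eBm×1, ebM×1, ebm×1
EeBbMM gametes: EBM×2, EbM×2, eBM×2, ebM×2
EeBbMm×EeBbMM grid (8·8=64): EEBBMM=2 EEBBMm=2 EEBbMM=4 EEBbMm=4 EEbbMM=2 EEbbMm=2 EeBBMM=4 EeBBMm=4 EeBbMM=8 EeBbMm=8 EebbMM=4 EebbMm=4 eeBBMM=2 eeBBMm=2 eeBbMM=4 eeBbMm=4 eebbMM=2 eebbMm=2
EEBBMM hits 2/64; gcd=2; 2÷2/64÷2 = 1/32

P(EEBBMM) = 1/32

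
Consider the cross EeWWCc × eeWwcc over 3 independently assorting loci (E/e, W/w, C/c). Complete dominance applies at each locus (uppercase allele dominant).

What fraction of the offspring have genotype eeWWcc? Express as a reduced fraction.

P(eeWWcc) = 1/8

EeWWCc gametes: EWC×2, EWc×2, eWC×2, eWc×2
eeWwcc gametes: eWc×4, ewc×4
EeWWCc×eeWwcc grid (8·8=64): EeWWCc=8 EeWWcc=8 EeWwCc=8 EeWwcc=8 eeWWCc=8 eeWWcc=8 eeWwCc=8 eeWwcc=8
eeWWcc hits 8/64; gcd=8; 8÷8/64÷8 = 1/8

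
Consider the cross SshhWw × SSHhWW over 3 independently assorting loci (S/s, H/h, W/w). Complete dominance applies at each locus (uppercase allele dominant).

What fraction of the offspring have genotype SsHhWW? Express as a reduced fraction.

SshhWw gametes: ShW×2, Shw×2, shW×2, shw×2
SSHhWW gametes: SHW×4, ShW×4
SshhWw×SSHhWW grid (8·8=64): SSHhWW=8 SSHhWw=8 SShhWW=8 SShhWw=8 SsHhWW=8 SsHhWw=8 SshhWW=8 SshhWw=8
SsHhWW hits 8/64; gcd=8; 8÷8/64÷8 = 1/8

P(SsHhWW) = 1/8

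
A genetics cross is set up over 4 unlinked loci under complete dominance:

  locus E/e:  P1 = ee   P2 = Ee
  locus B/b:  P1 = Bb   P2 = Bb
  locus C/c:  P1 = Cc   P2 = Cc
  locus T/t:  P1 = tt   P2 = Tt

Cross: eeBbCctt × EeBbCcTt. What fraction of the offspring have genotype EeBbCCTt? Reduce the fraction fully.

P(EeBbCCTt) = 1/32

eeBbCctt gametes: eBCt×4, eBct×4, ebCt×4, ebct×4
EeBbCcTt gametes: EBCT×1, EBCt×1, EBcT×1, EBct×1, EbCT×1, EbCt×1, EbcT×1, Ebct×1, eBCT×1, eBCt×1, eBcT×1, eBct×1, ebCT×1, ebCt×1, ebcT×1, ebct×1
eeBbCctt×EeBbCcTt grid (16·16=256): EeBBCCTt=4 EeBBCCtt=4 EeBBCcTt=8 EeBBCctt=8 EeBBccTt=4 EeBBcctt=4 EeBbCCTt=8 EeBbCCtt=8 EeBbCcTt=16 EeBbCctt=16 EeBbccTt=8 EeBbcctt=8 EebbCCTt=4 EebbCCtt=4 EebbCcTt=8 EebbCctt=8 EebbccTt=4 Eebbcctt=4 eeBBCCTt=4 eeBBCCtt=4 eeBBCcTt=8 eeBBCctt=8 eeBBccTt=4 eeBBcctt=4 eeBbCCTt=8 eeBbCCtt=8 eeBbCcTt=16 eeBbCctt=16 eeBbccTt=8 eeBbcctt=8 eebbCCTt=4 eebbCCtt=4 eebbCcTt=8 eebbCctt=8 eebbccTt=4 eebbcctt=4
EeBbCCTt hits 8/256; gcd=8; 8÷8/256÷8 = 1/32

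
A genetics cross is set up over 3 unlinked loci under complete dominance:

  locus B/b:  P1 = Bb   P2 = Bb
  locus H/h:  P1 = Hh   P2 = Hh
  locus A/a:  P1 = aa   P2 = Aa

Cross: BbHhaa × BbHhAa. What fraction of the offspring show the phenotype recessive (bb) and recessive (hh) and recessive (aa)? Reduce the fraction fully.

BbHhaa gametes: BHa×2, Bha×2, bHa×2, bha×2
BbHhAa gametes: BHA×1, BHa×1, BhA×1, Bha×1, bHA×1, bHa×1, bhA×1, bha×1
BbHhaa×BbHhAa grid (8·8=64): BBHHAa=2 BBHHaa=2 BBHhAa=4 BBHhaa=4 BBhhAa=2 BBhhaa=2 BbHHAa=4 BbHHaa=4 BbHhAa=8 BbHhaa=8 BbhhAa=4 Bbhhaa=4 bbHHAa=2 bbHHaa=2 bbHhAa=4 bbHhaa=4 bbhhAa=2 bbhhaa=2
bb hh aa hits 2/64; gcd=2; 2÷2/64÷2 = 1/32

P(bb hh aa) = 1/32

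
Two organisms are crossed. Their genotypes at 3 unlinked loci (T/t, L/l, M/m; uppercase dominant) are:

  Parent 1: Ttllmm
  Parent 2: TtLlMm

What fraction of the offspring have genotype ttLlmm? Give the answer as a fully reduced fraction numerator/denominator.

P(ttLlmm) = 1/16

Ttllmm gametes: Tlm×4, tlm×4
TtLlMm gametes: TLM×1, TLm×1, TlM×1, Tlm×1, tLM×1, tLm×1, tlM×1, tlm×1
Ttllmm×TtLlMm grid (8·8=64): TTLlMm=4 TTLlmm=4 TTllMm=4 TTllmm=4 TtLlMm=8 TtLlmm=8 TtllMm=8 Ttllmm=8 ttLlMm=4 ttLlmm=4 ttllMm=4 ttllmm=4
ttLlmm hits 4/64; gcd=4; 4÷4/64÷4 = 1/16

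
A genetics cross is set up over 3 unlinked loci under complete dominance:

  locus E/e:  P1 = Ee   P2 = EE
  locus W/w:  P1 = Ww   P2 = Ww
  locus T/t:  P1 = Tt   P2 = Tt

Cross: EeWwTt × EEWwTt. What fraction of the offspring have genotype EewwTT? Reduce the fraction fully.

P(EewwTT) = 1/32

EeWwTt gametes: EWT×1, EWt×1, EwT×1, Ewt×1, eWT×1, eWt×1, ewT×1, ewt×1
EEWwTt gametes: EWT×2, EWt×2, EwT×2, Ewt×2
EeWwTt×EEWwTt grid (8·8=64): EEWWTT=2 EEWWTt=4 EEWWtt=2 EEWwTT=4 EEWwTt=8 EEWwtt=4 EEwwTT=2 EEwwTt=4 EEwwtt=2 EeWWTT=2 EeWWTt=4 EeWWtt=2 EeWwTT=4 EeWwTt=8 EeWwtt=4 EewwTT=2 EewwTt=4 Eewwtt=2
EewwTT hits 2/64; gcd=2; 2÷2/64÷2 = 1/32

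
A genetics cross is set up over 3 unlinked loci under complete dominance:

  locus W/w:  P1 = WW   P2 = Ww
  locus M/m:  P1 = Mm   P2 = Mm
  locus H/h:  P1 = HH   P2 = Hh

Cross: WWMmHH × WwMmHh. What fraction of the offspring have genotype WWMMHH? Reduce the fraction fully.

WWMmHH gametes: WMH×4, WmH×4
WwMmHh gametes: WMH×1, WMh×1, WmH×1, Wmh×1, wMH×1, wMh×1, wmH×1, wmh×1
WWMmHH×WwMmHh grid (8·8=64): WWMMHH=4 WWMMHh=4 WWMmHH=8 WWMmHh=8 WWmmHH=4 WWmmHh=4 WwMMHH=4 WwMMHh=4 WwMmHH=8 WwMmHh=8 WwmmHH=4 WwmmHh=4
WWMMHH hits 4/64; gcd=4; 4÷4/64÷4 = 1/16

P(WWMMHH) = 1/16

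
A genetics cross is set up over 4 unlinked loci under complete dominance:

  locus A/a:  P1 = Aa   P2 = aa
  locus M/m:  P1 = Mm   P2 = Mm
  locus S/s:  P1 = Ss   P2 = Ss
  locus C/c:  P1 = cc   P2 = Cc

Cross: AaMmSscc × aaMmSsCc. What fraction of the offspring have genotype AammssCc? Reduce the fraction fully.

AaMmSscc gametes: AMSc×2, AMsc×2, AmSc×2, Amsc×2, aMSc×2, aMsc×2, amSc×2, amsc×2
aaMmSsCc gametes: aMSC×2, aMSc×2, aMsC×2, aMsc×2, amSC×2, amSc×2, amsC×2, amsc×2
AaMmSscc×aaMmSsCc grid (16·16=256): AaMMSSCc=4 AaMMSScc=4 AaMMSsCc=8 AaMMSscc=8 AaMMssCc=4 AaMMsscc=4 AaMmSSCc=8 AaMmSScc=8 AaMmSsCc=16 AaMmSscc=16 AaMmssCc=8 AaMmsscc=8 AammSSCc=4 AammSScc=4 AammSsCc=8 AammSscc=8 AammssCc=4 Aammsscc=4 aaMMSSCc=4 aaMMSScc=4 aaMMSsCc=8 aaMMSscc=8 aaMMssCc=4 aaMMsscc=4 aaMmSSCc=8 aaMmSScc=8 aaMmSsCc=16 aaMmSscc=16 aaMmssCc=8 aaMmsscc=8 aammSSCc=4 aammSScc=4 aammSsCc=8 aammSscc=8 aammssCc=4 aammsscc=4
AammssCc hits 4/256; gcd=4; 4÷4/256÷4 = 1/64

P(AammssCc) = 1/64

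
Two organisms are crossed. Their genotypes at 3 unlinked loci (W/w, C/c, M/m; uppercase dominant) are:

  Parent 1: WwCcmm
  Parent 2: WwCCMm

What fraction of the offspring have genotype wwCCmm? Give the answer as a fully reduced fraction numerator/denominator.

P(wwCCmm) = 1/16

WwCcmm gametes: WCm×2, Wcm×2, wCm×2, wcm×2
WwCCMm gametes: WCM×2, WCm×2, wCM×2, wCm×2
WwCcmm×WwCCMm grid (8·8=64): WWCCMm=4 WWCCmm=4 WWCcMm=4 WWCcmm=4 WwCCMm=8 WwCCmm=8 WwCcMm=8 WwCcmm=8 wwCCMm=4 wwCCmm=4 wwCcMm=4 wwCcmm=4
wwCCmm hits 4/64; gcd=4; 4÷4/64÷4 = 1/16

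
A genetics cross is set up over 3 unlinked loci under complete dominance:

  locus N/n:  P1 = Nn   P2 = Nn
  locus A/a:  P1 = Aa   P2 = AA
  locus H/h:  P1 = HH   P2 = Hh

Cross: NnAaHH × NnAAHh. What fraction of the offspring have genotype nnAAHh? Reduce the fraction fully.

P(nnAAHh) = 1/16

NnAaHH gametes: NAH×2, NaH×2, nAH×2, naH×2
NnAAHh gametes: NAH×2, NAh×2, nAH×2, nAh×2
NnAaHH×NnAAHh grid (8·8=64): NNAAHH=4 NNAAHh=4 NNAaHH=4 NNAaHh=4 NnAAHH=8 NnAAHh=8 NnAaHH=8 NnAaHh=8 nnAAHH=4 nnAAHh=4 nnAaHH=4 nnAaHh=4
nnAAHh hits 4/64; gcd=4; 4÷4/64÷4 = 1/16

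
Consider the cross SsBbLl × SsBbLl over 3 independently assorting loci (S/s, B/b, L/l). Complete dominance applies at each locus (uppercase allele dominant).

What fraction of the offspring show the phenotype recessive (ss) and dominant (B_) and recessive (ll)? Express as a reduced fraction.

P(ss B_ ll) = 3/64

SsBbLl gametes: SBL×1, SBl×1, SbL×1, Sbl×1, sBL×1, sBl×1, sbL×1, sbl×1
SsBbLl gametes: SBL×1, SBl×1, SbL×1, Sbl×1, sBL×1, sBl×1, sbL×1, sbl×1
SsBbLl×SsBbLl grid (8·8=64): SSBBLL=1 SSBBLl=2 SSBBll=1 SSBbLL=2 SSBbLl=4 SSBbll=2 SSbbLL=1 SSbbLl=2 SSbbll=1 SsBBLL=2 SsBBLl=4 SsBBll=2 SsBbLL=4 SsBbLl=8 SsBbll=4 SsbbLL=2 SsbbLl=4 Ssbbll=2 ssBBLL=1 ssBBLl=2 ssBBll=1 ssBbLL=2 ssBbLl=4 ssBbll=2 ssbbLL=1 ssbbLl=2 ssbbll=1
ss B_ ll hits 3/64; gcd=1; 3÷1/64÷1 = 3/64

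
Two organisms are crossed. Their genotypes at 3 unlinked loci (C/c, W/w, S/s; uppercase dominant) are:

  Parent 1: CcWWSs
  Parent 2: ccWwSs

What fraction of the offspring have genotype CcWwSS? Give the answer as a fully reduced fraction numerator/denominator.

CcWWSs gametes: CWS×2, CWs×2, cWS×2, cWs×2
ccWwSs gametes: cWS×2, cWs×2, cwS×2, cws×2
CcWWSs×ccWwSs grid (8·8=64): CcWWSS=4 CcWWSs=8 CcWWss=4 CcWwSS=4 CcWwSs=8 CcWwss=4 ccWWSS=4 ccWWSs=8 ccWWss=4 ccWwSS=4 ccWwSs=8 ccWwss=4
CcWwSS hits 4/64; gcd=4; 4÷4/64÷4 = 1/16

P(CcWwSS) = 1/16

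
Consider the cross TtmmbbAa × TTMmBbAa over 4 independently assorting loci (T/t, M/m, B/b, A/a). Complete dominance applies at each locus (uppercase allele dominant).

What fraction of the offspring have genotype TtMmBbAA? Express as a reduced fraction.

P(TtMmBbAA) = 1/32

TtmmbbAa gametes: TmbA×4, Tmba×4, tmbA×4, tmba×4
TTMmBbAa gametes: TMBA×2, TMBa×2, TMbA×2, TMba×2, TmBA×2, TmBa×2, TmbA×2, Tmba×2
TtmmbbAa×TTMmBbAa grid (16·16=256): TTMmBbAA=8 TTMmBbAa=16 TTMmBbaa=8 TTMmbbAA=8 TTMmbbAa=16 TTMmbbaa=8 TTmmBbAA=8 TTmmBbAa=16 TTmmBbaa=8 TTmmbbAA=8 TTmmbbAa=16 TTmmbbaa=8 TtMmBbAA=8 TtMmBbAa=16 TtMmBbaa=8 TtMmbbAA=8 TtMmbbAa=16 TtMmbbaa=8 TtmmBbAA=8 TtmmBbAa=16 TtmmBbaa=8 TtmmbbAA=8 TtmmbbAa=16 Ttmmbbaa=8
TtMmBbAA hits 8/256; gcd=8; 8÷8/256÷8 = 1/32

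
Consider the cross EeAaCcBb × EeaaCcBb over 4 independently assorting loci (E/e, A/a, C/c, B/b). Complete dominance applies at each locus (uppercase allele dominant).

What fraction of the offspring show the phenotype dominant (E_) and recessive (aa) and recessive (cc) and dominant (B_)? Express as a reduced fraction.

P(E_ aa cc B_) = 9/128

EeAaCcBb gametes: EACB×1, EACb×1, EAcB×1, EAcb×1, EaCB×1, EaCb×1, EacB×1, Eacb×1, eACB×1, eACb×1, eAcB×1, eAcb×1, eaCB×1, eaCb×1, eacB×1, eacb×1
EeaaCcBb gametes: EaCB×2, EaCb×2, EacB×2, Eacb×2, eaCB×2, eaCb×2, eacB×2, eacb×2
EeAaCcBb×EeaaCcBb grid (16·16=256): EEAaCCBB=2 EEAaCCBb=4 EEAaCCbb=2 EEAaCcBB=4 EEAaCcBb=8 EEAaCcbb=4 EEAaccBB=2 EEAaccBb=4 EEAaccbb=2 EEaaCCBB=2 EEaaCCBb=4 EEaaCCbb=2 EEaaCcBB=4 EEaaCcBb=8 EEaaCcbb=4 EEaaccBB=2 EEaaccBb=4 EEaaccbb=2 EeAaCCBB=4 EeAaCCBb=8 EeAaCCbb=4 EeAaCcBB=8 EeAaCcBb=16 EeAaCcbb=8 EeAaccBB=4 EeAaccBb=8 EeAaccbb=4 EeaaCCBB=4 EeaaCCBb=8 EeaaCCbb=4 EeaaCcBB=8 EeaaCcBb=16 EeaaCcbb=8 EeaaccBB=4 EeaaccBb=8 Eeaaccbb=4 eeAaCCBB=2 eeAaCCBb=4 eeAaCCbb=2 eeAaCcBB=4 eeAaCcBb=8 eeAaCcbb=4 eeAaccBB=2 eeAaccBb=4 eeAaccbb=2 eeaaCCBB=2 eeaaCCBb=4 eeaaCCbb=2 eeaaCcBB=4 eeaaCcBb=8 eeaaCcbb=4 eeaaccBB=2 eeaaccBb=4 eeaaccbb=2
E_ aa cc B_ hits 18/256; gcd=2; 18÷2/256÷2 = 9/128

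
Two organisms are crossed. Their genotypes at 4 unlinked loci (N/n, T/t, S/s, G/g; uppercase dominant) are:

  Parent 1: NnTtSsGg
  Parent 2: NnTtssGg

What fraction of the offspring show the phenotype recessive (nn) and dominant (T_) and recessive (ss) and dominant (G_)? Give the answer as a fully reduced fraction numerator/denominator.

NnTtSsGg gametes: NTSG×1, NTSg×1, NTsG×1, NTsg×1, NtSG×1, NtSg×1, NtsG×1, Ntsg×1, nTSG×1, nTSg×1, nTsG×1, nTsg×1, ntSG×1, ntSg×1, ntsG×1, ntsg×1
NnTtssGg gametes: NTsG×2, NTsg×2, NtsG×2, Ntsg×2, nTsG×2, nTsg×2, ntsG×2, ntsg×2
NnTtSsGg×NnTtssGg grid (16·16=256): NNTTSsGG=2 NNTTSsGg=4 NNTTSsgg=2 NNTTssGG=2 NNTTssGg=4 NNTTssgg=2 NNTtSsGG=4 NNTtSsGg=8 NNTtSsgg=4 NNTtssGG=4 NNTtssGg=8 NNTtssgg=4 NNttSsGG=2 NNttSsGg=4 NNttSsgg=2 NNttssGG=2 NNttssGg=4 NNttssgg=2 NnTTSsGG=4 NnTTSsGg=8 NnTTSsgg=4 NnTTssGG=4 NnTTssGg=8 NnTTssgg=4 NnTtSsGG=8 NnTtSsGg=16 NnTtSsgg=8 NnTtssGG=8 NnTtssGg=16 NnTtssgg=8 NnttSsGG=4 NnttSsGg=8 NnttSsgg=4 NnttssGG=4 NnttssGg=8 Nnttssgg=4 nnTTSsGG=2 nnTTSsGg=4 nnTTSsgg=2 nnTTssGG=2 nnTTssGg=4 nnTTssgg=2 nnTtSsGG=4 nnTtSsGg=8 nnTtSsgg=4 nnTtssGG=4 nnTtssGg=8 nnTtssgg=4 nnttSsGG=2 nnttSsGg=4 nnttSsgg=2 nnttssGG=2 nnttssGg=4 nnttssgg=2
nn T_ ss G_ hits 18/256; gcd=2; 18÷2/256÷2 = 9/128

P(nn T_ ss G_) = 9/128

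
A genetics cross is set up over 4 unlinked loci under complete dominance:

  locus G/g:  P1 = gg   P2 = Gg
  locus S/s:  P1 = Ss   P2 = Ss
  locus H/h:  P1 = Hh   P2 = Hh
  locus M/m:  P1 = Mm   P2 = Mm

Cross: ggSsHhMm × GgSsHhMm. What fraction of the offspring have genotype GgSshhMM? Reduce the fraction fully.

P(GgSshhMM) = 1/64

ggSsHhMm gametes: gSHM×2, gSHm×2, gShM×2, gShm×2, gsHM×2, gsHm×2, gshM×2, gshm×2
GgSsHhMm gametes: GSHM×1, GSHm×1, GShM×1, GShm×1, GsHM×1, GsHm×1, GshM×1, Gshm×1, gSHM×1, gSHm×1, gShM×1, gShm×1, gsHM×1, gsHm×1, gshM×1, gshm×1
ggSsHhMm×GgSsHhMm grid (16·16=256): GgSSHHMM=2 GgSSHHMm=4 GgSSHHmm=2 GgSSHhMM=4 GgSSHhMm=8 GgSSHhmm=4 GgSShhMM=2 GgSShhMm=4 GgSShhmm=2 GgSsHHMM=4 GgSsHHMm=8 GgSsHHmm=4 GgSsHhMM=8 GgSsHhMm=16 GgSsHhmm=8 GgSshhMM=4 GgSshhMm=8 GgSshhmm=4 GgssHHMM=2 GgssHHMm=4 GgssHHmm=2 GgssHhMM=4 GgssHhMm=8 GgssHhmm=4 GgsshhMM=2 GgsshhMm=4 Ggsshhmm=2 ggSSHHMM=2 ggSSHHMm=4 ggSSHHmm=2 ggSSHhMM=4 ggSSHhMm=8 ggSSHhmm=4 ggSShhMM=2 ggSShhMm=4 ggSShhmm=2 ggSsHHMM=4 ggSsHHMm=8 ggSsHHmm=4 ggSsHhMM=8 ggSsHhMm=16 ggSsHhmm=8 ggSshhMM=4 ggSshhMm=8 ggSshhmm=4 ggssHHMM=2 ggssHHMm=4 ggssHHmm=2 ggssHhMM=4 ggssHhMm=8 ggssHhmm=4 ggsshhMM=2 ggsshhMm=4 ggsshhmm=2
GgSshhMM hits 4/256; gcd=4; 4÷4/256÷4 = 1/64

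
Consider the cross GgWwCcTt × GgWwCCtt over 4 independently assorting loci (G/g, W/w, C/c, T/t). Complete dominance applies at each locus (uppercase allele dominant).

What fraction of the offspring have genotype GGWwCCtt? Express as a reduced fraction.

P(GGWwCCtt) = 1/32

GgWwCcTt gametes: GWCT×1, GWCt×1, GWcT×1, GWct×1, GwCT×1, GwCt×1, GwcT×1, Gwct×1, gWCT×1, gWCt×1, gWcT×1, gWct×1, gwCT×1, gwCt×1, gwcT×1, gwct×1
GgWwCCtt gametes: GWCt×4, GwCt×4, gWCt×4, gwCt×4
GgWwCcTt×GgWwCCtt grid (16·16=256): GGWWCCTt=4 GGWWCCtt=4 GGWWCcTt=4 GGWWCctt=4 GGWwCCTt=8 GGWwCCtt=8 GGWwCcTt=8 GGWwCctt=8 GGwwCCTt=4 GGwwCCtt=4 GGwwCcTt=4 GGwwCctt=4 GgWWCCTt=8 GgWWCCtt=8 GgWWCcTt=8 GgWWCctt=8 GgWwCCTt=16 GgWwCCtt=16 GgWwCcTt=16 GgWwCctt=16 GgwwCCTt=8 GgwwCCtt=8 GgwwCcTt=8 GgwwCctt=8 ggWWCCTt=4 ggWWCCtt=4 ggWWCcTt=4 ggWWCctt=4 ggWwCCTt=8 ggWwCCtt=8 ggWwCcTt=8 ggWwCctt=8 ggwwCCTt=4 ggwwCCtt=4 ggwwCcTt=4 ggwwCctt=4
GGWwCCtt hits 8/256; gcd=8; 8÷8/256÷8 = 1/32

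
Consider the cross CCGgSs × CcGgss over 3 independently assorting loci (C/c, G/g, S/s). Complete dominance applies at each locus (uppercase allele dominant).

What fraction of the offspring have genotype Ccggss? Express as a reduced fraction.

P(Ccggss) = 1/16

CCGgSs gametes: CGS×2, CGs×2, CgS×2, Cgs×2
CcGgss gametes: CGs×2, Cgs×2, cGs×2, cgs×2
CCGgSs×CcGgss grid (8·8=64): CCGGSs=4 CCGGss=4 CCGgSs=8 CCGgss=8 CCggSs=4 CCggss=4 CcGGSs=4 CcGGss=4 CcGgSs=8 CcGgss=8 CcggSs=4 Ccggss=4
Ccggss hits 4/64; gcd=4; 4÷4/64÷4 = 1/16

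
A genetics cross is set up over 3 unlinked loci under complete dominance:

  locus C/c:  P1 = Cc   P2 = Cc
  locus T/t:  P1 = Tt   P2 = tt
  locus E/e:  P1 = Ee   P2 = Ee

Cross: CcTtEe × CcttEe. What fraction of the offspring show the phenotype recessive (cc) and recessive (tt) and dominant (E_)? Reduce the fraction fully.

CcTtEe gametes: CTE×1, CTe×1, CtE×1, Cte×1, cTE×1, cTe×1, ctE×1, cte×1
CcttEe gametes: CtE×2, Cte×2, ctE×2, cte×2
CcTtEe×CcttEe grid (8·8=64): CCTtEE=2 CCTtEe=4 CCTtee=2 CCttEE=2 CCttEe=4 CCttee=2 CcTtEE=4 CcTtEe=8 CcTtee=4 CcttEE=4 CcttEe=8 Ccttee=4 ccTtEE=2 ccTtEe=4 ccTtee=2 ccttEE=2 ccttEe=4 ccttee=2
cc tt E_ hits 6/64; gcd=2; 6÷2/64÷2 = 3/32

P(cc tt E_) = 3/32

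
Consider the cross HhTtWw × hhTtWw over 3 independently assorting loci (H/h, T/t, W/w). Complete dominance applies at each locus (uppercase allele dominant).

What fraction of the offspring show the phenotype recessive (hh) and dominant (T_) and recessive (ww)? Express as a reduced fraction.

P(hh T_ ww) = 3/32

HhTtWw gametes: HTW×1, HTw×1, HtW×1, Htw×1, hTW×1, hTw×1, htW×1, htw×1
hhTtWw gametes: hTW×2, hTw×2, htW×2, htw×2
HhTtWw×hhTtWw grid (8·8=64): HhTTWW=2 HhTTWw=4 HhTTww=2 HhTtWW=4 HhTtWw=8 HhTtww=4 HhttWW=2 HhttWw=4 Hhttww=2 hhTTWW=2 hhTTWw=4 hhTTww=2 hhTtWW=4 hhTtWw=8 hhTtww=4 hhttWW=2 hhttWw=4 hhttww=2
hh T_ ww hits 6/64; gcd=2; 6÷2/64÷2 = 3/32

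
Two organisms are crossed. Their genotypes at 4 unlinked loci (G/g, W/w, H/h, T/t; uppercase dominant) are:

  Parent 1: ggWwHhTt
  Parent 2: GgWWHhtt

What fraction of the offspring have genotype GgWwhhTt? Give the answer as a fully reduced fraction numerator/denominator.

ggWwHhTt gametes: gWHT×2, gWHt×2, gWhT×2, gWht×2, gwHT×2, gwHt×2, gwhT×2, gwht×2
GgWWHhtt gametes: GWHt×4, GWht×4, gWHt×4, gWht×4
ggWwHhTt×GgWWHhtt grid (16·16=256): GgWWHHTt=8 GgWWHHtt=8 GgWWHhTt=16 GgWWHhtt=16 GgWWhhTt=8 GgWWhhtt=8 GgWwHHTt=8 GgWwHHtt=8 GgWwHhTt=16 GgWwHhtt=16 GgWwhhTt=8 GgWwhhtt=8 ggWWHHTt=8 ggWWHHtt=8 ggWWHhTt=16 ggWWHhtt=16 ggWWhhTt=8 ggWWhhtt=8 ggWwHHTt=8 ggWwHHtt=8 ggWwHhTt=16 ggWwHhtt=16 ggWwhhTt=8 ggWwhhtt=8
GgWwhhTt hits 8/256; gcd=8; 8÷8/256÷8 = 1/32

P(GgWwhhTt) = 1/32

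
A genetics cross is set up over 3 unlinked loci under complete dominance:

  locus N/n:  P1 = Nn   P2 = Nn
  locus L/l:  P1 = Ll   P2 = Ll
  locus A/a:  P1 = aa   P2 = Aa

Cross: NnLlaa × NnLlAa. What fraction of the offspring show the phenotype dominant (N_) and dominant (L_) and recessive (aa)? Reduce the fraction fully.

P(N_ L_ aa) = 9/32

NnLlaa gametes: NLa×2, Nla×2, nLa×2, nla×2
NnLlAa gametes: NLA×1, NLa×1, NlA×1, Nla×1, nLA×1, nLa×1, nlA×1, nla×1
NnLlaa×NnLlAa grid (8·8=64): NNLLAa=2 NNLLaa=2 NNLlAa=4 NNLlaa=4 NNllAa=2 NNllaa=2 NnLLAa=4 NnLLaa=4 NnLlAa=8 NnLlaa=8 NnllAa=4 Nnllaa=4 nnLLAa=2 nnLLaa=2 nnLlAa=4 nnLlaa=4 nnllAa=2 nnllaa=2
N_ L_ aa hits 18/64; gcd=2; 18÷2/64÷2 = 9/32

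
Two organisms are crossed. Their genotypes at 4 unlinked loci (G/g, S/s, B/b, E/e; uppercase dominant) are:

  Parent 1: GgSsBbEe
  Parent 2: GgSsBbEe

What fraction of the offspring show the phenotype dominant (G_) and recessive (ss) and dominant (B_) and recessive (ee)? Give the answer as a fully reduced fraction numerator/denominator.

GgSsBbEe gametes: GSBE×1, GSBe×1, GSbE×1, GSbe×1, GsBE×1, GsBe×1, GsbE×1, Gsbe×1, gSBE×1, gSBe×1, gSbE×1, gSbe×1, gsBE×1, gsBe×1, gsbE×1, gsbe×1
GgSsBbEe gametes: GSBE×1, GSBe×1, GSbE×1, GSbe×1, GsBE×1, GsBe×1, GsbE×1, Gsbe×1, gSBE×1, gSBe×1, gSbE×1, gSbe×1, gsBE×1, gsBe×1, gsbE×1, gsbe×1
GgSsBbEe×GgSsBbEe grid (16·16=256): GGSSBBEE=1 GGSSBBEe=2 GGSSBBee=1 GGSSBbEE=2 GGSSBbEe=4 GGSSBbee=2 GGSSbbEE=1 GGSSbbEe=2 GGSSbbee=1 GGSsBBEE=2 GGSsBBEe=4 GGSsBBee=2 GGSsBbEE=4 GGSsBbEe=8 GGSsBbee=4 GGSsbbEE=2 GGSsbbEe=4 GGSsbbee=2 GGssBBEE=1 GGssBBEe=2 GGssBBee=1 GGssBbEE=2 GGssBbEe=4 GGssBbee=2 GGssbbEE=1 GGssbbEe=2 GGssbbee=1 GgSSBBEE=2 GgSSBBEe=4 GgSSBBee=2 GgSSBbEE=4 GgSSBbEe=8 GgSSBbee=4 GgSSbbEE=2 GgSSbbEe=4 GgSSbbee=2 GgSsBBEE=4 GgSsBBEe=8 GgSsBBee=4 GgSsBbEE=8 GgSsBbEe=16 GgSsBbee=8 GgSsbbEE=4 GgSsbbEe=8 GgSsbbee=4 GgssBBEE=2 GgssBBEe=4 GgssBBee=2 GgssBbEE=4 GgssBbEe=8 GgssBbee=4 GgssbbEE=2 GgssbbEe=4 Ggssbbee=2 ggSSBBEE=1 ggSSBBEe=2 ggSSBBee=1 ggSSBbEE=2 ggSSBbEe=4 ggSSBbee=2 ggSSbbEE=1 ggSSbbEe=2 ggSSbbee=1 ggSsBBEE=2 ggSsBBEe=4 ggSsBBee=2 ggSsBbEE=4 ggSsBbEe=8 ggSsBbee=4 ggSsbbEE=2 ggSsbbEe=4 ggSsbbee=2 ggssBBEE=1 ggssBBEe=2 ggssBBee=1 ggssBbEE=2 ggssBbEe=4 ggssBbee=2 ggssbbEE=1 ggssbbEe=2 ggssbbee=1
G_ ss B_ ee hits 9/256; gcd=1; 9÷1/256÷1 = 9/256

P(G_ ss B_ ee) = 9/256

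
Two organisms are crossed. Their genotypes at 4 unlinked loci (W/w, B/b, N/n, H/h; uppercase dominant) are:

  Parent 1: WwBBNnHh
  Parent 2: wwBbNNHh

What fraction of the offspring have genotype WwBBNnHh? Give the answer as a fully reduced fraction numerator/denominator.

WwBBNnHh gametes: WBNH×2, WBNh×2, WBnH×2, WBnh×2, wBNH×2, wBNh×2, wBnH×2, wBnh×2
wwBbNNHh gametes: wBNH×4, wBNh×4, wbNH×4, wbNh×4
WwBBNnHh×wwBbNNHh grid (16·16=256): WwBBNNHH=8 WwBBNNHh=16 WwBBNNhh=8 WwBBNnHH=8 WwBBNnHh=16 WwBBNnhh=8 WwBbNNHH=8 WwBbNNHh=16 WwBbNNhh=8 WwBbNnHH=8 WwBbNnHh=16 WwBbNnhh=8 wwBBNNHH=8 wwBBNNHh=16 wwBBNNhh=8 wwBBNnHH=8 wwBBNnHh=16 wwBBNnhh=8 wwBbNNHH=8 wwBbNNHh=16 wwBbNNhh=8 wwBbNnHH=8 wwBbNnHh=16 wwBbNnhh=8
WwBBNnHh hits 16/256; gcd=16; 16÷16/256÷16 = 1/16

P(WwBBNnHh) = 1/16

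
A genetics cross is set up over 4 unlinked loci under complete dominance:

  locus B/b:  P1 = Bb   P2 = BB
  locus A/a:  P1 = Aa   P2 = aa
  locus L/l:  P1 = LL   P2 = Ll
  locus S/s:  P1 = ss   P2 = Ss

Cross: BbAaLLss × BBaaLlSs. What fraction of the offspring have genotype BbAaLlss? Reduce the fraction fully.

P(BbAaLlss) = 1/16

BbAaLLss gametes: BALs×4, BaLs×4, bALs×4, baLs×4
BBaaLlSs gametes: BaLS×4, BaLs×4, BalS×4, Bals×4
BbAaLLss×BBaaLlSs grid (16·16=256): BBAaLLSs=16 BBAaLLss=16 BBAaLlSs=16 BBAaLlss=16 BBaaLLSs=16 BBaaLLss=16 BBaaLlSs=16 BBaaLlss=16 BbAaLLSs=16 BbAaLLss=16 BbAaLlSs=16 BbAaLlss=16 BbaaLLSs=16 BbaaLLss=16 BbaaLlSs=16 BbaaLlss=16
BbAaLlss hits 16/256; gcd=16; 16÷16/256÷16 = 1/16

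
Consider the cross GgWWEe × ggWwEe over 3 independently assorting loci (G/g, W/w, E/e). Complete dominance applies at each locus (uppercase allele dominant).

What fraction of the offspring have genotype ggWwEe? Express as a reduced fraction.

GgWWEe gametes: GWE×2, GWe×2, gWE×2, gWe×2
ggWwEe gametes: gWE×2, gWe×2, gwE×2, gwe×2
GgWWEe×ggWwEe grid (8·8=64): GgWWEE=4 GgWWEe=8 GgWWee=4 GgWwEE=4 GgWwEe=8 GgWwee=4 ggWWEE=4 ggWWEe=8 ggWWee=4 ggWwEE=4 ggWwEe=8 ggWwee=4
ggWwEe hits 8/64; gcd=8; 8÷8/64÷8 = 1/8

P(ggWwEe) = 1/8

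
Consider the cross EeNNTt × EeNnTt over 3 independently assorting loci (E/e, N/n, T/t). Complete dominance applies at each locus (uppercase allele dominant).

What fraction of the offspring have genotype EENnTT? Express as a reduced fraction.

P(EENnTT) = 1/32

EeNNTt gametes: ENT×2, ENt×2, eNT×2, eNt×2
EeNnTt gametes: ENT×1, ENt×1, EnT×1, Ent×1, eNT×1, eNt×1, enT×1, ent×1
EeNNTt×EeNnTt grid (8·8=64): EENNTT=2 EENNTt=4 EENNtt=2 EENnTT=2 EENnTt=4 EENntt=2 EeNNTT=4 EeNNTt=8 EeNNtt=4 EeNnTT=4 EeNnTt=8 EeNntt=4 eeNNTT=2 eeNNTt=4 eeNNtt=2 eeNnTT=2 eeNnTt=4 eeNntt=2
EENnTT hits 2/64; gcd=2; 2÷2/64÷2 = 1/32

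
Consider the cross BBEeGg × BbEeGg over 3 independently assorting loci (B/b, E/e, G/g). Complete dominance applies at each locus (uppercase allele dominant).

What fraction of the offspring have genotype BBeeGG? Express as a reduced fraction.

BBEeGg gametes: BEG×2, BEg×2, BeG×2, Beg×2
BbEeGg gametes: BEG×1, BEg×1, BeG×1, Beg×1, bEG×1, bEg×1, beG×1, beg×1
BBEeGg×BbEeGg grid (8·8=64): BBEEGG=2 BBEEGg=4 BBEEgg=2 BBEeGG=4 BBEeGg=8 BBEegg=4 BBeeGG=2 BBeeGg=4 BBeegg=2 BbEEGG=2 BbEEGg=4 BbEEgg=2 BbEeGG=4 BbEeGg=8 BbEegg=4 BbeeGG=2 BbeeGg=4 Bbeegg=2
BBeeGG hits 2/64; gcd=2; 2÷2/64÷2 = 1/32

P(BBeeGG) = 1/32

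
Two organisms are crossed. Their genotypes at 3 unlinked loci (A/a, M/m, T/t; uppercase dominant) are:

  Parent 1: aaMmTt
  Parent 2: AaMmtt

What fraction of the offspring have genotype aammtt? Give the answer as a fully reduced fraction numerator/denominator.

aaMmTt gametes: aMT×2, aMt×2, amT×2, amt×2
AaMmtt gametes: AMt×2, Amt×2, aMt×2, amt×2
aaMmTt×AaMmtt grid (8·8=64): AaMMTt=4 AaMMtt=4 AaMmTt=8 AaMmtt=8 AammTt=4 Aammtt=4 aaMMTt=4 aaMMtt=4 aaMmTt=8 aaMmtt=8 aammTt=4 aammtt=4
aammtt hits 4/64; gcd=4; 4÷4/64÷4 = 1/16

P(aammtt) = 1/16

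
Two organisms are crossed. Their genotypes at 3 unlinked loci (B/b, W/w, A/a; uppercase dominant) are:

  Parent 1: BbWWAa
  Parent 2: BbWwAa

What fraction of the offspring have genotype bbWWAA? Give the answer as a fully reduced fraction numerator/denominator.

BbWWAa gametes: BWA×2, BWa×2, bWA×2, bWa×2
BbWwAa gametes: BWA×1, BWa×1, BwA×1, Bwa×1, bWA×1, bWa×1, bwA×1, bwa×1
BbWWAa×BbWwAa grid (8·8=64): BBWWAA=2 BBWWAa=4 BBWWaa=2 BBWwAA=2 BBWwAa=4 BBWwaa=2 BbWWAA=4 BbWWAa=8 BbWWaa=4 BbWwAA=4 BbWwAa=8 BbWwaa=4 bbWWAA=2 bbWWAa=4 bbWWaa=2 bbWwAA=2 bbWwAa=4 bbWwaa=2
bbWWAA hits 2/64; gcd=2; 2÷2/64÷2 = 1/32

P(bbWWAA) = 1/32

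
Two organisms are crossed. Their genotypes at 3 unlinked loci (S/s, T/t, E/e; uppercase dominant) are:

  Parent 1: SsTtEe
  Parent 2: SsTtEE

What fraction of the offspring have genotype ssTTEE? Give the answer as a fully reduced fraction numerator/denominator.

P(ssTTEE) = 1/32

SsTtEe gametes: STE×1, STe×1, StE×1, Ste×1, sTE×1, sTe×1, stE×1, ste×1
SsTtEE gametes: STE×2, StE×2, sTE×2, stE×2
SsTtEe×SsTtEE grid (8·8=64): SSTTEE=2 SSTTEe=2 SSTtEE=4 SSTtEe=4 SSttEE=2 SSttEe=2 SsTTEE=4 SsTTEe=4 SsTtEE=8 SsTtEe=8 SsttEE=4 SsttEe=4 ssTTEE=2 ssTTEe=2 ssTtEE=4 ssTtEe=4 ssttEE=2 ssttEe=2
ssTTEE hits 2/64; gcd=2; 2÷2/64÷2 = 1/32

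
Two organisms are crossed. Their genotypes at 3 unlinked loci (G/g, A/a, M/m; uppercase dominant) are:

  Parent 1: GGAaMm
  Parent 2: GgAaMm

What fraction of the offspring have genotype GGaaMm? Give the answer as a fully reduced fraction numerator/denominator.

GGAaMm gametes: GAM×2, GAm×2, GaM×2, Gam×2
GgAaMm gametes: GAM×1, GAm×1, GaM×1, Gam×1, gAM×1, gAm×1, gaM×1, gam×1
GGAaMm×GgAaMm grid (8·8=64): GGAAMM=2 GGAAMm=4 GGAAmm=2 GGAaMM=4 GGAaMm=8 GGAamm=4 GGaaMM=2 GGaaMm=4 GGaamm=2 GgAAMM=2 GgAAMm=4 GgAAmm=2 GgAaMM=4 GgAaMm=8 GgAamm=4 GgaaMM=2 GgaaMm=4 Ggaamm=2
GGaaMm hits 4/64; gcd=4; 4÷4/64÷4 = 1/16

P(GGaaMm) = 1/16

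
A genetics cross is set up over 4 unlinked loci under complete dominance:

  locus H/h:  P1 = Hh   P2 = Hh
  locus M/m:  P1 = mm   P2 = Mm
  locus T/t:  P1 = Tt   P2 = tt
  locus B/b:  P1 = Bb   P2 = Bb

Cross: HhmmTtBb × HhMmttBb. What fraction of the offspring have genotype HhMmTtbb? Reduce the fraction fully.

HhmmTtBb gametes: HmTB×2, HmTb×2, HmtB×2, Hmtb×2, hmTB×2, hmTb×2, hmtB×2, hmtb×2
HhMmttBb gametes: HMtB×2, HMtb×2, HmtB×2, Hmtb×2, hMtB×2, hMtb×2, hmtB×2, hmtb×2
HhmmTtBb×HhMmttBb grid (16·16=256): HHMmTtBB=4 HHMmTtBb=8 HHMmTtbb=4 HHMmttBB=4 HHMmttBb=8 HHMmttbb=4 HHmmTtBB=4 HHmmTtBb=8 HHmmTtbb=4 HHmmttBB=4 HHmmttBb=8 HHmmttbb=4 HhMmTtBB=8 HhMmTtBb=16 HhMmTtbb=8 HhMmttBB=8 HhMmttBb=16 HhMmttbb=8 HhmmTtBB=8 HhmmTtBb=16 HhmmTtbb=8 HhmmttBB=8 HhmmttBb=16 Hhmmttbb=8 hhMmTtBB=4 hhMmTtBb=8 hhMmTtbb=4 hhMmttBB=4 hhMmttBb=8 hhMmttbb=4 hhmmTtBB=4 hhmmTtBb=8 hhmmTtbb=4 hhmmttBB=4 hhmmttBb=8 hhmmttbb=4
HhMmTtbb hits 8/256; gcd=8; 8÷8/256÷8 = 1/32

P(HhMmTtbb) = 1/32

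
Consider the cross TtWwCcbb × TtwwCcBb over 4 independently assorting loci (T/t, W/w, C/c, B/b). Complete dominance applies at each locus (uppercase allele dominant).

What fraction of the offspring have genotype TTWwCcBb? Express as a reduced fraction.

TtWwCcbb gametes: TWCb×2, TWcb×2, TwCb×2, Twcb×2, tWCb×2, tWcb×2, twCb×2, twcb×2
TtwwCcBb gametes: TwCB×2, TwCb×2, TwcB×2, Twcb×2, twCB×2, twCb×2, twcB×2, twcb×2
TtWwCcbb×TtwwCcBb grid (16·16=256): TTWwCCBb=4 TTWwCCbb=4 TTWwCcBb=8 TTWwCcbb=8 TTWwccBb=4 TTWwccbb=4 TTwwCCBb=4 TTwwCCbb=4 TTwwCcBb=8 TTwwCcbb=8 TTwwccBb=4 TTwwccbb=4 TtWwCCBb=8 TtWwCCbb=8 TtWwCcBb=16 TtWwCcbb=16 TtWwccBb=8 TtWwccbb=8 TtwwCCBb=8 TtwwCCbb=8 TtwwCcBb=16 TtwwCcbb=16 TtwwccBb=8 Ttwwccbb=8 ttWwCCBb=4 ttWwCCbb=4 ttWwCcBb=8 ttWwCcbb=8 ttWwccBb=4 ttWwccbb=4 ttwwCCBb=4 ttwwCCbb=4 ttwwCcBb=8 ttwwCcbb=8 ttwwccBb=4 ttwwccbb=4
TTWwCcBb hits 8/256; gcd=8; 8÷8/256÷8 = 1/32

P(TTWwCcBb) = 1/32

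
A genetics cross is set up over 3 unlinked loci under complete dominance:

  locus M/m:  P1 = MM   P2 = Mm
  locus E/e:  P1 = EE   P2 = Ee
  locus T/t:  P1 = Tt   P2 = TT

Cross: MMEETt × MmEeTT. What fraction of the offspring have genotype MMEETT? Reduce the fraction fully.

MMEETt gametes: MET×4, MEt×4
MmEeTT gametes: MET×2, MeT×2, mET×2, meT×2
MMEETt×MmEeTT grid (8·8=64): MMEETT=8 MMEETt=8 MMEeTT=8 MMEeTt=8 MmEETT=8 MmEETt=8 MmEeTT=8 MmEeTt=8
MMEETT hits 8/64; gcd=8; 8÷8/64÷8 = 1/8

P(MMEETT) = 1/8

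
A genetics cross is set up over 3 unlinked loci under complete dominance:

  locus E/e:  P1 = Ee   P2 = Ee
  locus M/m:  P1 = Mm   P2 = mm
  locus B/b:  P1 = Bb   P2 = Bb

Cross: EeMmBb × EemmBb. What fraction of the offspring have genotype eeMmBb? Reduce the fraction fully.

P(eeMmBb) = 1/16

EeMmBb gametes: EMB×1, EMb×1, EmB×1, Emb×1, eMB×1, eMb×1, emB×1, emb×1
EemmBb gametes: EmB×2, Emb×2, emB×2, emb×2
EeMmBb×EemmBb grid (8·8=64): EEMmBB=2 EEMmBb=4 EEMmbb=2 EEmmBB=2 EEmmBb=4 EEmmbb=2 EeMmBB=4 EeMmBb=8 EeMmbb=4 EemmBB=4 EemmBb=8 Eemmbb=4 eeMmBB=2 eeMmBb=4 eeMmbb=2 eemmBB=2 eemmBb=4 eemmbb=2
eeMmBb hits 4/64; gcd=4; 4÷4/64÷4 = 1/16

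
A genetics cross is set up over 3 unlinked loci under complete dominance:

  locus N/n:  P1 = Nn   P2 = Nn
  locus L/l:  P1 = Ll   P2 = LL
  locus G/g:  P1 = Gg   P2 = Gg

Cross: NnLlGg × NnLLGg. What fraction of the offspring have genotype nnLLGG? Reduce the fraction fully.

NnLlGg gametes: NLG×1, NLg×1, NlG×1, Nlg×1, nLG×1, nLg×1, nlG×1, nlg×1
NnLLGg gametes: NLG×2, NLg×2, nLG×2, nLg×2
NnLlGg×NnLLGg grid (8·8=64): NNLLGG=2 NNLLGg=4 NNLLgg=2 NNLlGG=2 NNLlGg=4 NNLlgg=2 NnLLGG=4 NnLLGg=8 NnLLgg=4 NnLlGG=4 NnLlGg=8 NnLlgg=4 nnLLGG=2 nnLLGg=4 nnLLgg=2 nnLlGG=2 nnLlGg=4 nnLlgg=2
nnLLGG hits 2/64; gcd=2; 2÷2/64÷2 = 1/32

P(nnLLGG) = 1/32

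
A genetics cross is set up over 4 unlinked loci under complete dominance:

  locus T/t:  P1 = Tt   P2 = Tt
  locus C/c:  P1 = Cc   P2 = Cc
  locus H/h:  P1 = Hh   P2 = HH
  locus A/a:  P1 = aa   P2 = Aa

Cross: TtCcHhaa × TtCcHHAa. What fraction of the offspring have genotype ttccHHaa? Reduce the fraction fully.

TtCcHhaa gametes: TCHa×2, TCha×2, TcHa×2, Tcha×2, tCHa×2, tCha×2, tcHa×2, tcha×2
TtCcHHAa gametes: TCHA×2, TCHa×2, TcHA×2, TcHa×2, tCHA×2, tCHa×2, tcHA×2, tcHa×2
TtCcHhaa×TtCcHHAa grid (16·16=256): TTCCHHAa=4 TTCCHHaa=4 TTCCHhAa=4 TTCCHhaa=4 TTCcHHAa=8 TTCcHHaa=8 TTCcHhAa=8 TTCcHhaa=8 TTccHHAa=4 TTccHHaa=4 TTccHhAa=4 TTccHhaa=4 TtCCHHAa=8 TtCCHHaa=8 TtCCHhAa=8 TtCCHhaa=8 TtCcHHAa=16 TtCcHHaa=16 TtCcHhAa=16 TtCcHhaa=16 TtccHHAa=8 TtccHHaa=8 TtccHhAa=8 TtccHhaa=8 ttCCHHAa=4 ttCCHHaa=4 ttCCHhAa=4 ttCCHhaa=4 ttCcHHAa=8 ttCcHHaa=8 ttCcHhAa=8 ttCcHhaa=8 ttccHHAa=4 ttccHHaa=4 ttccHhAa=4 ttccHhaa=4
ttccHHaa hits 4/256; gcd=4; 4÷4/256÷4 = 1/64

P(ttccHHaa) = 1/64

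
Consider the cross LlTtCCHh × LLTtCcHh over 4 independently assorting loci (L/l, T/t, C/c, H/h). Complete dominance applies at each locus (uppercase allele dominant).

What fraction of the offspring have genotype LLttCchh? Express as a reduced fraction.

LlTtCCHh gametes: LTCH×2, LTCh×2, LtCH×2, LtCh×2, lTCH×2, lTCh×2, ltCH×2, ltCh×2
LLTtCcHh gametes: LTCH×2, LTCh×2, LTcH×2, LTch×2, LtCH×2, LtCh×2, LtcH×2, Ltch×2
LlTtCCHh×LLTtCcHh grid (16·16=256): LLTTCCHH=4 LLTTCCHh=8 LLTTCChh=4 LLTTCcHH=4 LLTTCcHh=8 LLTTCchh=4 LLTtCCHH=8 LLTtCCHh=16 LLTtCChh=8 LLTtCcHH=8 LLTtCcHh=16 LLTtCchh=8 LLttCCHH=4 LLttCCHh=8 LLttCChh=4 LLttCcHH=4 LLttCcHh=8 LLttCchh=4 LlTTCCHH=4 LlTTCCHh=8 LlTTCChh=4 LlTTCcHH=4 LlTTCcHh=8 LlTTCchh=4 LlTtCCHH=8 LlTtCCHh=16 LlTtCChh=8 LlTtCcHH=8 LlTtCcHh=16 LlTtCchh=8 LlttCCHH=4 LlttCCHh=8 LlttCChh=4 LlttCcHH=4 LlttCcHh=8 LlttCchh=4
LLttCchh hits 4/256; gcd=4; 4÷4/256÷4 = 1/64

P(LLttCchh) = 1/64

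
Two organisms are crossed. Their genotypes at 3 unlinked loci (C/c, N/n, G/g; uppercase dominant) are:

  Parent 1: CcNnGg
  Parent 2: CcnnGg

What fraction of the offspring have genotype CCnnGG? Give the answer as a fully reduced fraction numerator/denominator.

P(CCnnGG) = 1/32

CcNnGg gametes: CNG×1, CNg×1, CnG×1, Cng×1, cNG×1, cNg×1, cnG×1, cng×1
CcnnGg gametes: CnG×2, Cng×2, cnG×2, cng×2
CcNnGg×CcnnGg grid (8·8=64): CCNnGG=2 CCNnGg=4 CCNngg=2 CCnnGG=2 CCnnGg=4 CCnngg=2 CcNnGG=4 CcNnGg=8 CcNngg=4 CcnnGG=4 CcnnGg=8 Ccnngg=4 ccNnGG=2 ccNnGg=4 ccNngg=2 ccnnGG=2 ccnnGg=4 ccnngg=2
CCnnGG hits 2/64; gcd=2; 2÷2/64÷2 = 1/32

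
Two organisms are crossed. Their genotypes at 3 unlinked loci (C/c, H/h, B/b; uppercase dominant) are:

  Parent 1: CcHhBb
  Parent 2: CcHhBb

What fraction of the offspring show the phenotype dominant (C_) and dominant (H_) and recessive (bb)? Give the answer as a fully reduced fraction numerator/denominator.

P(C_ H_ bb) = 9/64

CcHhBb gametes: CHB×1, CHb×1, ChB×1, Chb×1, cHB×1, cHb×1, chB×1, chb×1
CcHhBb gametes: CHB×1, CHb×1, ChB×1, Chb×1, cHB×1, cHb×1, chB×1, chb×1
CcHhBb×CcHhBb grid (8·8=64): CCHHBB=1 CCHHBb=2 CCHHbb=1 CCHhBB=2 CCHhBb=4 CCHhbb=2 CChhBB=1 CChhBb=2 CChhbb=1 CcHHBB=2 CcHHBb=4 CcHHbb=2 CcHhBB=4 CcHhBb=8 CcHhbb=4 CchhBB=2 CchhBb=4 Cchhbb=2 ccHHBB=1 ccHHBb=2 ccHHbb=1 ccHhBB=2 ccHhBb=4 ccHhbb=2 cchhBB=1 cchhBb=2 cchhbb=1
C_ H_ bb hits 9/64; gcd=1; 9÷1/64÷1 = 9/64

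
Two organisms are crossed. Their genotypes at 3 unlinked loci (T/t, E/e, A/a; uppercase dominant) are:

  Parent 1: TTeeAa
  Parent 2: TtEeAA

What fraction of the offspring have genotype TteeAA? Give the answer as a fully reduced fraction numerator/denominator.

P(TteeAA) = 1/8

TTeeAa gametes: TeA×4, Tea×4
TtEeAA gametes: TEA×2, TeA×2, tEA×2, teA×2
TTeeAa×TtEeAA grid (8·8=64): TTEeAA=8 TTEeAa=8 TTeeAA=8 TTeeAa=8 TtEeAA=8 TtEeAa=8 TteeAA=8 TteeAa=8
TteeAA hits 8/64; gcd=8; 8÷8/64÷8 = 1/8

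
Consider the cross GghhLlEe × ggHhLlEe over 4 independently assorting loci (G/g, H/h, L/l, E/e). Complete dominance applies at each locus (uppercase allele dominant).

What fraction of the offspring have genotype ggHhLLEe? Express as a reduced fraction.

P(ggHhLLEe) = 1/32

GghhLlEe gametes: GhLE×2, GhLe×2, GhlE×2, Ghle×2, ghLE×2, ghLe×2, ghlE×2, ghle×2
ggHhLlEe gametes: gHLE×2, gHLe×2, gHlE×2, gHle×2, ghLE×2, ghLe×2, ghlE×2, ghle×2
GghhLlEe×ggHhLlEe grid (16·16=256): GgHhLLEE=4 GgHhLLEe=8 GgHhLLee=4 GgHhLlEE=8 GgHhLlEe=16 GgHhLlee=8 GgHhllEE=4 GgHhllEe=8 GgHhllee=4 GghhLLEE=4 GghhLLEe=8 GghhLLee=4 GghhLlEE=8 GghhLlEe=16 GghhLlee=8 GghhllEE=4 GghhllEe=8 Gghhllee=4 ggHhLLEE=4 ggHhLLEe=8 ggHhLLee=4 ggHhLlEE=8 ggHhLlEe=16 ggHhLlee=8 ggHhllEE=4 ggHhllEe=8 ggHhllee=4 gghhLLEE=4 gghhLLEe=8 gghhLLee=4 gghhLlEE=8 gghhLlEe=16 gghhLlee=8 gghhllEE=4 gghhllEe=8 gghhllee=4
ggHhLLEe hits 8/256; gcd=8; 8÷8/256÷8 = 1/32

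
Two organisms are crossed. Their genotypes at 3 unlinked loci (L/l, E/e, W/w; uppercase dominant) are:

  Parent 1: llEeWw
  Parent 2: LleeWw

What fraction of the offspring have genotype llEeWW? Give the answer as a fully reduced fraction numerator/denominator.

llEeWw gametes: lEW×2, lEw×2, leW×2, lew×2
LleeWw gametes: LeW×2, Lew×2, leW×2, lew×2
llEeWw×LleeWw grid (8·8=64): LlEeWW=4 LlEeWw=8 LlEeww=4 LleeWW=4 LleeWw=8 Lleeww=4 llEeWW=4 llEeWw=8 llEeww=4 lleeWW=4 lleeWw=8 lleeww=4
llEeWW hits 4/64; gcd=4; 4÷4/64÷4 = 1/16

P(llEeWW) = 1/16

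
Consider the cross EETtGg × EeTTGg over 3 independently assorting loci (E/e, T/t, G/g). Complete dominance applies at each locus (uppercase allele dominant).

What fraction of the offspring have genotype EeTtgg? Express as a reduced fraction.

P(EeTtgg) = 1/16

EETtGg gametes: ETG×2, ETg×2, EtG×2, Etg×2
EeTTGg gametes: ETG×2, ETg×2, eTG×2, eTg×2
EETtGg×EeTTGg grid (8·8=64): EETTGG=4 EETTGg=8 EETTgg=4 EETtGG=4 EETtGg=8 EETtgg=4 EeTTGG=4 EeTTGg=8 EeTTgg=4 EeTtGG=4 EeTtGg=8 EeTtgg=4
EeTtgg hits 4/64; gcd=4; 4÷4/64÷4 = 1/16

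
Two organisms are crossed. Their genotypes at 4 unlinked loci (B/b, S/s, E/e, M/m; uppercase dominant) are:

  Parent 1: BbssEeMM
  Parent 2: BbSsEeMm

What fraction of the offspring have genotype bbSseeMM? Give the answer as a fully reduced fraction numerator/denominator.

BbssEeMM gametes: BsEM×4, BseM×4, bsEM×4, bseM×4
BbSsEeMm gametes: BSEM×1, BSEm×1, BSeM×1, BSem×1, BsEM×1, BsEm×1, BseM×1, Bsem×1, bSEM×1, bSEm×1, bSeM×1, bSem×1, bsEM×1, bsEm×1, bseM×1, bsem×1
BbssEeMM×BbSsEeMm grid (16·16=256): BBSsEEMM=4 BBSsEEMm=4 BBSsEeMM=8 BBSsEeMm=8 BBSseeMM=4 BBSseeMm=4 BBssEEMM=4 BBssEEMm=4 BBssEeMM=8 BBssEeMm=8 BBsseeMM=4 BBsseeMm=4 BbSsEEMM=8 BbSsEEMm=8 BbSsEeMM=16 BbSsEeMm=16 BbSseeMM=8 BbSseeMm=8 BbssEEMM=8 BbssEEMm=8 BbssEeMM=16 BbssEeMm=16 BbsseeMM=8 BbsseeMm=8 bbSsEEMM=4 bbSsEEMm=4 bbSsEeMM=8 bbSsEeMm=8 bbSseeMM=4 bbSseeMm=4 bbssEEMM=4 bbssEEMm=4 bbssEeMM=8 bbssEeMm=8 bbsseeMM=4 bbsseeMm=4
bbSseeMM hits 4/256; gcd=4; 4÷4/256÷4 = 1/64

P(bbSseeMM) = 1/64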